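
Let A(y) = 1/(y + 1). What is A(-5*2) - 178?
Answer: -1603/9 ≈ -178.11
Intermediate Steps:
A(y) = 1/(1 + y)
A(-5*2) - 178 = 1/(1 - 5*2) - 178 = 1/(1 - 10) - 178 = 1/(-9) - 178 = -⅑ - 178 = -1603/9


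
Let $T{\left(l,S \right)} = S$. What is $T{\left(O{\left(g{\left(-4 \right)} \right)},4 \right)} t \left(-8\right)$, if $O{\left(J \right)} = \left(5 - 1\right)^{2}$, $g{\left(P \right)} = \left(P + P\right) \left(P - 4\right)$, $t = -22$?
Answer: $704$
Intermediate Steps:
$g{\left(P \right)} = 2 P \left(-4 + P\right)$
$O{\left(J \right)} = 16$ ($O{\left(J \right)} = 4^{2} = 16$)
$T{\left(O{\left(g{\left(-4 \right)} \right)},4 \right)} t \left(-8\right) = 4 \left(-22\right) \left(-8\right) = \left(-88\right) \left(-8\right) = 704$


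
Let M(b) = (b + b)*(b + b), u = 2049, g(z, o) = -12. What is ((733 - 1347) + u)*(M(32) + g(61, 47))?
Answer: 5860540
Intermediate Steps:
M(b) = 4*b**2 (M(b) = (2*b)*(2*b) = 4*b**2)
((733 - 1347) + u)*(M(32) + g(61, 47)) = ((733 - 1347) + 2049)*(4*32**2 - 12) = (-614 + 2049)*(4*1024 - 12) = 1435*(4096 - 12) = 1435*4084 = 5860540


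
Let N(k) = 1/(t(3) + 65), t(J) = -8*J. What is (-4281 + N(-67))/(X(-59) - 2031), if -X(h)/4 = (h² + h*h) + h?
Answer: 175520/1215363 ≈ 0.14442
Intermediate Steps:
X(h) = -8*h² - 4*h (X(h) = -4*((h² + h*h) + h) = -4*((h² + h²) + h) = -4*(2*h² + h) = -4*(h + 2*h²) = -8*h² - 4*h)
N(k) = 1/41 (N(k) = 1/(-8*3 + 65) = 1/(-24 + 65) = 1/41)
(-4281 + N(-67))/(X(-59) - 2031) = (-4281 + 1/41)/(-4*(-59)*(1 + 2*(-59)) - 2031) = -175520/(41*(-4*(-59)*(1 - 118) - 2031)) = -175520/(41*(-4*(-59)*(-117) - 2031)) = -175520/(41*(-27612 - 2031)) = -175520/41/(-29643) = -175520/41*(-1/29643) = 175520/1215363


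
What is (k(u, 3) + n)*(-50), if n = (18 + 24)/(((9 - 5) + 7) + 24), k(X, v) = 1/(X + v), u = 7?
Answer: -65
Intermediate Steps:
n = 6/5 (n = 42/((4 + 7) + 24) = 42/(11 + 24) = 42/35 = 42*(1/35) = 6/5 ≈ 1.2000)
(k(u, 3) + n)*(-50) = (1/(7 + 3) + 6/5)*(-50) = (1/10 + 6/5)*(-50) = (13/10)*(-50) = -65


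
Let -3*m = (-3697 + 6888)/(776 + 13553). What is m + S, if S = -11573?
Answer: -497491742/42987 ≈ -11573.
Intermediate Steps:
m = -3191/42987 (m = -(-3697 + 6888)/(3*(776 + 13553)) = -3191/(3*14329) = -1/3*3191/14329 = -3191/42987 ≈ -0.074232)
m + S = -3191/42987 - 11573 = -497491742/42987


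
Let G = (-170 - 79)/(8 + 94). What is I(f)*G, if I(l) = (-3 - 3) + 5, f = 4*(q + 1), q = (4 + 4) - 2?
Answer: 83/34 ≈ 2.4412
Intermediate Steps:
q = 6 (q = 8 - 2 = 6)
f = 28 (f = 4*(6 + 1) = 4*7 = 28)
I(l) = -1 (I(l) = -6 + 5 = -1)
G = -83/34 (G = -249/102 = -249*1/102 = -83/34 ≈ -2.4412)
I(f)*G = -1*(-83/34) = 83/34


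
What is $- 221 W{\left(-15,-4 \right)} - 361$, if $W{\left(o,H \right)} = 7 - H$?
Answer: $-2792$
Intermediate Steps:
$- 221 W{\left(-15,-4 \right)} - 361 = - 221 \left(7 - -4\right) - 361 = - 221 \left(7 + 4\right) - 361 = \left(-221\right) 11 - 361 = -2431 - 361 = -2792$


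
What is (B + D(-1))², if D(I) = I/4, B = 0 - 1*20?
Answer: 6561/16 ≈ 410.06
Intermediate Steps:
B = -20 (B = 0 - 20 = -20)
D(I) = I/4 (D(I) = I*(¼) = I/4)
(B + D(-1))² = (-20 + (¼)*(-1))² = (-20 - ¼)² = (-81/4)² = 6561/16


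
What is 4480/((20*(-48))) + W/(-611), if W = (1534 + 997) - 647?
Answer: -14206/1833 ≈ -7.7501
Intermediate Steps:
W = 1884 (W = 2531 - 647 = 1884)
4480/((20*(-48))) + W/(-611) = 4480/((20*(-48))) + 1884/(-611) = 4480/(-960) + 1884*(-1/611) = 4480*(-1/960) - 1884/611 = -14/3 - 1884/611 = -14206/1833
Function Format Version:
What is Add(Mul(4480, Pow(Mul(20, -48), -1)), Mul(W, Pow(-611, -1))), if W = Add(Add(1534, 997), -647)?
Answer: Rational(-14206, 1833) ≈ -7.7501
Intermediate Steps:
W = 1884 (W = Add(2531, -647) = 1884)
Add(Mul(4480, Pow(Mul(20, -48), -1)), Mul(W, Pow(-611, -1))) = Add(Mul(4480, Pow(Mul(20, -48), -1)), Mul(1884, Pow(-611, -1))) = Add(Mul(4480, Pow(-960, -1)), Mul(1884, Rational(-1, 611))) = Add(Mul(4480, Rational(-1, 960)), Rational(-1884, 611)) = Add(Rational(-14, 3), Rational(-1884, 611)) = Rational(-14206, 1833)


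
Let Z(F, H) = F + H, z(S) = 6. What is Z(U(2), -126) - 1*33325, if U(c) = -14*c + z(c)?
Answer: -33473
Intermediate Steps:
U(c) = 6 - 14*c (U(c) = -14*c + 6 = 6 - 14*c)
Z(U(2), -126) - 1*33325 = ((6 - 14*2) - 126) - 1*33325 = ((6 - 28) - 126) - 33325 = (-22 - 126) - 33325 = -148 - 33325 = -33473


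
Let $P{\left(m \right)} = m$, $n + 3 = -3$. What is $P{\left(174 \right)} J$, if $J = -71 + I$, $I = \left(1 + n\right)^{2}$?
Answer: $-8004$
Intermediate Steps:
$n = -6$ ($n = -3 - 3 = -6$)
$I = 25$ ($I = \left(1 - 6\right)^{2} = \left(-5\right)^{2} = 25$)
$J = -46$ ($J = -71 + 25 = -46$)
$P{\left(174 \right)} J = 174 \left(-46\right) = -8004$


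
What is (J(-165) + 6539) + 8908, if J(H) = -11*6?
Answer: 15381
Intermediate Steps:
J(H) = -66
(J(-165) + 6539) + 8908 = (-66 + 6539) + 8908 = 6473 + 8908 = 15381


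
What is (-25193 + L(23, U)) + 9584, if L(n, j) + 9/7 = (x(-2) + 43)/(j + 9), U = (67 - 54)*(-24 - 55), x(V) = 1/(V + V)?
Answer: -444956781/28504 ≈ -15610.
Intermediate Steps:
x(V) = 1/(2*V)
U = -1027 (U = 13*(-79) = -1027)
L(n, j) = -9/7 + 171/(4*(9 + j)) (L(n, j) = -9/7 + ((1/2)/(-2) + 43)/(j + 9) = -9/7 + ((1/2)*(-1/2) + 43)/(9 + j) = -9/7 + (-1/4 + 43)/(9 + j) = -9/7 + 171/(4*(9 + j)))
(-25193 + L(23, U)) + 9584 = (-25193 + 9*(97 - 4*(-1027))/(28*(9 - 1027))) + 9584 = (-25193 + (9/28)*(97 + 4108)/(-1018)) + 9584 = (-25193 + (9/28)*(-1/1018)*4205) + 9584 = (-25193 - 37845/28504) + 9584 = -718139117/28504 + 9584 = -444956781/28504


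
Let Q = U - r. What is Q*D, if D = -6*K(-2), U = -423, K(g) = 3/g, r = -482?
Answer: 531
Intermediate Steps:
Q = 59 (Q = -423 - 1*(-482) = -423 + 482 = 59)
D = 9 (D = -18/(-2) = -18*(-1)/2 = -6*(-3/2) = 9)
Q*D = 59*9 = 531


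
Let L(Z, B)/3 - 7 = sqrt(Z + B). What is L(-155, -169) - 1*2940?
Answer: -2919 + 54*I ≈ -2919.0 + 54.0*I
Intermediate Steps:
L(Z, B) = 21 + 3*sqrt(B + Z) (L(Z, B) = 21 + 3*sqrt(Z + B) = 21 + 3*sqrt(B + Z))
L(-155, -169) - 1*2940 = (21 + 3*sqrt(-169 - 155)) - 1*2940 = (21 + 3*sqrt(-324)) - 2940 = (21 + 3*(18*I)) - 2940 = (21 + 54*I) - 2940 = -2919 + 54*I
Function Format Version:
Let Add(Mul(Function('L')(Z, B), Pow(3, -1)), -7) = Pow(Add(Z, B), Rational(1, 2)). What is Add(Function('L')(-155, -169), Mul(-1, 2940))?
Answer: Add(-2919, Mul(54, I)) ≈ Add(-2919.0, Mul(54.000, I))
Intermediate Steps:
Function('L')(Z, B) = Add(21, Mul(3, Pow(Add(B, Z), Rational(1, 2)))) (Function('L')(Z, B) = Add(21, Mul(3, Pow(Add(Z, B), Rational(1, 2)))) = Add(21, Mul(3, Pow(Add(B, Z), Rational(1, 2)))))
Add(Function('L')(-155, -169), Mul(-1, 2940)) = Add(Add(21, Mul(3, Pow(Add(-169, -155), Rational(1, 2)))), Mul(-1, 2940)) = Add(Add(21, Mul(3, Pow(-324, Rational(1, 2)))), -2940) = Add(Add(21, Mul(3, Mul(18, I))), -2940) = Add(Add(21, Mul(54, I)), -2940) = Add(-2919, Mul(54, I))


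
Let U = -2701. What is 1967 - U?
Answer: 4668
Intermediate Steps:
1967 - U = 1967 - 1*(-2701) = 1967 + 2701 = 4668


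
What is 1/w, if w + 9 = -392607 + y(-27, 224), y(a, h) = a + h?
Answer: -1/392419 ≈ -2.5483e-6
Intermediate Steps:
w = -392419 (w = -9 + (-392607 + (-27 + 224)) = -9 + (-392607 + 197) = -9 - 392410 = -392419)
1/w = 1/(-392419) = -1/392419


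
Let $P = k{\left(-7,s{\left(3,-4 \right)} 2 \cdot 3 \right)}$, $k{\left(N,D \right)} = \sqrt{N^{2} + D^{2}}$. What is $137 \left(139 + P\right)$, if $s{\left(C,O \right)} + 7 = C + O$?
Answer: $19043 + 137 \sqrt{2353} \approx 25689.0$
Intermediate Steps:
$s{\left(C,O \right)} = -7 + C + O$ ($s{\left(C,O \right)} = -7 + \left(C + O\right) = -7 + C + O$)
$k{\left(N,D \right)} = \sqrt{D^{2} + N^{2}}$
$P = \sqrt{2353}$ ($P = \sqrt{\left(\left(-7 + 3 - 4\right) 2 \cdot 3\right)^{2} + \left(-7\right)^{2}} = \sqrt{\left(\left(-8\right) 2 \cdot 3\right)^{2} + 49} = \sqrt{\left(\left(-16\right) 3\right)^{2} + 49} = \sqrt{\left(-48\right)^{2} + 49} = \sqrt{2304 + 49} = \sqrt{2353} \approx 48.508$)
$137 \left(139 + P\right) = 137 \left(139 + \sqrt{2353}\right) = 19043 + 137 \sqrt{2353}$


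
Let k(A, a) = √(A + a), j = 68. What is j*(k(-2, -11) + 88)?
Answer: 5984 + 68*I*√13 ≈ 5984.0 + 245.18*I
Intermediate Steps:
j*(k(-2, -11) + 88) = 68*(√(-2 - 11) + 88) = 68*(√(-13) + 88) = 68*(I*√13 + 88) = 68*(88 + I*√13) = 5984 + 68*I*√13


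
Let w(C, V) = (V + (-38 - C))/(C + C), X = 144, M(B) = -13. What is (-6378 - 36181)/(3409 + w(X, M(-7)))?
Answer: -4085664/327199 ≈ -12.487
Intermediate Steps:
w(C, V) = (-38 + V - C)/(2*C) (w(C, V) = (-38 + V - C)/((2*C)) = (-38 + V - C)*(1/(2*C)) = (-38 + V - C)/(2*C))
(-6378 - 36181)/(3409 + w(X, M(-7))) = (-6378 - 36181)/(3409 + (½)*(-38 - 13 - 1*144)/144) = -42559/(3409 + (½)*(1/144)*(-38 - 13 - 144)) = -42559/(3409 + (½)*(1/144)*(-195)) = -42559/(3409 - 65/96) = -42559/327199/96 = -42559*96/327199 = -4085664/327199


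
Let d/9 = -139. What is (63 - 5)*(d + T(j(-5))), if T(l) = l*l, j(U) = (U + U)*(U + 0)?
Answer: 72442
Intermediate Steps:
d = -1251 (d = 9*(-139) = -1251)
j(U) = 2*U**2 (j(U) = (2*U)*U = 2*U**2)
T(l) = l**2
(63 - 5)*(d + T(j(-5))) = (63 - 5)*(-1251 + (2*(-5)**2)**2) = 58*(-1251 + (2*25)**2) = 58*(-1251 + 50**2) = 58*(-1251 + 2500) = 58*1249 = 72442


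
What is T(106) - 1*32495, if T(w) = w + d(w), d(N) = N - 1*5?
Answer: -32288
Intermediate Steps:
d(N) = -5 + N (d(N) = N - 5 = -5 + N)
T(w) = -5 + 2*w (T(w) = w + (-5 + w) = -5 + 2*w)
T(106) - 1*32495 = (-5 + 2*106) - 1*32495 = (-5 + 212) - 32495 = 207 - 32495 = -32288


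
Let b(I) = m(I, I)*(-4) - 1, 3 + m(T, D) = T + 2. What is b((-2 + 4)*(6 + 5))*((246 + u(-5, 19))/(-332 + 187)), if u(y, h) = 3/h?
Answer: 79509/551 ≈ 144.30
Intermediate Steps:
m(T, D) = -1 + T (m(T, D) = -3 + (T + 2) = -3 + (2 + T) = -1 + T)
b(I) = 3 - 4*I (b(I) = (-1 + I)*(-4) - 1 = (4 - 4*I) - 1 = 3 - 4*I)
b((-2 + 4)*(6 + 5))*((246 + u(-5, 19))/(-332 + 187)) = (3 - 4*(-2 + 4)*(6 + 5))*((246 + 3/19)/(-332 + 187)) = (3 - 8*11)*((246 + 3*(1/19))/(-145)) = (3 - 4*22)*((246 + 3/19)*(-1/145)) = (3 - 88)*((4677/19)*(-1/145)) = -85*(-4677/2755) = 79509/551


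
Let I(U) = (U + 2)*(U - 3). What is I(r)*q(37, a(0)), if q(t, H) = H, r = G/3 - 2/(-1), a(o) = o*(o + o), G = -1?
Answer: 0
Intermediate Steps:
a(o) = 2*o² (a(o) = o*(2*o) = 2*o²)
r = 5/3 (r = -1/3 - 2/(-1) = -1*⅓ - 2*(-1) = -⅓ + 2 = 5/3 ≈ 1.6667)
I(U) = (-3 + U)*(2 + U) (I(U) = (2 + U)*(-3 + U) = (-3 + U)*(2 + U))
I(r)*q(37, a(0)) = (-6 + (5/3)² - 1*5/3)*(2*0²) = (-6 + 25/9 - 5/3)*(2*0) = -44/9*0 = 0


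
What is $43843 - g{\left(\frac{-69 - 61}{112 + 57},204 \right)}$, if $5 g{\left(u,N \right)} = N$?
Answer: $\frac{219011}{5} \approx 43802.0$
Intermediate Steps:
$g{\left(u,N \right)} = \frac{N}{5}$
$43843 - g{\left(\frac{-69 - 61}{112 + 57},204 \right)} = 43843 - \frac{1}{5} \cdot 204 = 43843 - \frac{204}{5} = \frac{219011}{5}$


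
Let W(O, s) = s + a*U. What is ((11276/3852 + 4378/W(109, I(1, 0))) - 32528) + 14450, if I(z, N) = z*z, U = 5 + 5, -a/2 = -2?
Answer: -709442081/39483 ≈ -17968.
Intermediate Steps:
a = 4 (a = -2*(-2) = 4)
U = 10
I(z, N) = z²
W(O, s) = 40 + s (W(O, s) = s + 4*10 = s + 40 = 40 + s)
((11276/3852 + 4378/W(109, I(1, 0))) - 32528) + 14450 = ((11276/3852 + 4378/(40 + 1²)) - 32528) + 14450 = ((11276*(1/3852) + 4378/(40 + 1)) - 32528) + 14450 = ((2819/963 + 4378/41) - 32528) + 14450 = (4331593/39483 - 32528) + 14450 = -1279971431/39483 + 14450 = -709442081/39483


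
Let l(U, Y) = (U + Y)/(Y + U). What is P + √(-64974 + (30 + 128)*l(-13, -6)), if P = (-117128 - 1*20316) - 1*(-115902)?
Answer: -21542 + 4*I*√4051 ≈ -21542.0 + 254.59*I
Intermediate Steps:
l(U, Y) = 1 (l(U, Y) = (U + Y)/(U + Y) = 1)
P = -21542 (P = (-117128 - 20316) + 115902 = -137444 + 115902 = -21542)
P + √(-64974 + (30 + 128)*l(-13, -6)) = -21542 + √(-64974 + (30 + 128)*1) = -21542 + √(-64974 + 158*1) = -21542 + √(-64974 + 158) = -21542 + √(-64816) = -21542 + 4*I*√4051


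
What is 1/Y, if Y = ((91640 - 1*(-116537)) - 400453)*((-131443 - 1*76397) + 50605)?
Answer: 1/30232516860 ≈ 3.3077e-11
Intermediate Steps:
Y = 30232516860 (Y = ((91640 + 116537) - 400453)*((-131443 - 76397) + 50605) = (208177 - 400453)*(-207840 + 50605) = -192276*(-157235) = 30232516860)
1/Y = 1/30232516860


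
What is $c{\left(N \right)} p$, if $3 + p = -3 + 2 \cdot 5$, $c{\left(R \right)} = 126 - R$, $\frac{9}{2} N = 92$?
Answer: $\frac{3800}{9} \approx 422.22$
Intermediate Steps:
$N = \frac{184}{9}$ ($N = \frac{2}{9} \cdot 92 = \frac{184}{9} \approx 20.444$)
$p = 4$ ($p = -3 + \left(-3 + 2 \cdot 5\right) = -3 + \left(-3 + 10\right) = -3 + 7 = 4$)
$c{\left(N \right)} p = \left(126 - \frac{184}{9}\right) 4 = \frac{950}{9} \cdot 4 = \frac{3800}{9}$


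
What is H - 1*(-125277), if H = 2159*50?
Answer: 233227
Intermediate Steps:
H = 107950
H - 1*(-125277) = 107950 - 1*(-125277) = 107950 + 125277 = 233227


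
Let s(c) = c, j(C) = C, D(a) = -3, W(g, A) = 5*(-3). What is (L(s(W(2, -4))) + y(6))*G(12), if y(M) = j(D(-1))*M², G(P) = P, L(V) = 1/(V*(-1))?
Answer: -6476/5 ≈ -1295.2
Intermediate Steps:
W(g, A) = -15
L(V) = -1/V (L(V) = 1/(-V) = -1/V)
y(M) = -3*M²
(L(s(W(2, -4))) + y(6))*G(12) = (-1/(-15) - 3*6²)*12 = (-1*(-1/15) - 3*36)*12 = (1/15 - 108)*12 = -1619/15*12 = -6476/5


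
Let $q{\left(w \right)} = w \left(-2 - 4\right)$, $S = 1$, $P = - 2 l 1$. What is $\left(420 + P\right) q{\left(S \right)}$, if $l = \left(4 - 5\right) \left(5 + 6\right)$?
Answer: $-2652$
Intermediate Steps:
$l = -11$ ($l = \left(-1\right) 11 = -11$)
$P = 22$ ($P = \left(-2\right) \left(-11\right) 1 = 22 \cdot 1 = 22$)
$q{\left(w \right)} = - 6 w$ ($q{\left(w \right)} = w \left(-6\right) = - 6 w$)
$\left(420 + P\right) q{\left(S \right)} = \left(420 + 22\right) \left(\left(-6\right) 1\right) = 442 \left(-6\right) = -2652$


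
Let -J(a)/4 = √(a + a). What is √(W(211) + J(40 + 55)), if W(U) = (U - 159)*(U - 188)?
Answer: 2*√(299 - √190) ≈ 33.777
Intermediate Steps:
J(a) = -4*√2*√a (J(a) = -4*√(a + a) = -4*√2*√a)
W(U) = (-188 + U)*(-159 + U) (W(U) = (-159 + U)*(-188 + U) = (-188 + U)*(-159 + U))
√(W(211) + J(40 + 55)) = √((29892 + 211² - 347*211) - 4*√2*√(40 + 55)) = √((29892 + 44521 - 73217) - 4*√2*√95) = √(1196 - 4*√190)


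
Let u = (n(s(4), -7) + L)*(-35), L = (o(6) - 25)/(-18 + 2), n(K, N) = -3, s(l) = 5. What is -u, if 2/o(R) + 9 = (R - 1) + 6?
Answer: -105/2 ≈ -52.500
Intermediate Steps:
o(R) = 2/(-4 + R) (o(R) = 2/(-9 + ((R - 1) + 6)) = 2/(-9 + ((-1 + R) + 6)) = 2/(-9 + (5 + R)) = 2/(-4 + R))
L = 3/2 (L = (2/(-4 + 6) - 25)/(-18 + 2) = (2/2 - 25)/(-16) = (2*(½) - 25)*(-1/16) = (1 - 25)*(-1/16) = -24*(-1/16) = 3/2 ≈ 1.5000)
u = 105/2 (u = (-3 + 3/2)*(-35) = -3/2*(-35) = 105/2 ≈ 52.500)
-u = -1*105/2 = -105/2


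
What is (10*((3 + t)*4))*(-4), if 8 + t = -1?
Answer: 960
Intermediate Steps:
t = -9 (t = -8 - 1 = -9)
(10*((3 + t)*4))*(-4) = (10*((3 - 9)*4))*(-4) = (10*(-6*4))*(-4) = (10*(-24))*(-4) = -240*(-4) = 960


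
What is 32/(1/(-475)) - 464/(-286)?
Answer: -2173368/143 ≈ -15198.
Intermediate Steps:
32/(1/(-475)) - 464/(-286) = 32/(-1/475) - 464*(-1/286) = 32*(-475) + 232/143 = -15200 + 232/143 = -2173368/143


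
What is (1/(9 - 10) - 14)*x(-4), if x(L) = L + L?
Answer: 120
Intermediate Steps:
x(L) = 2*L
(1/(9 - 10) - 14)*x(-4) = (1/(9 - 10) - 14)*(2*(-4)) = (1/(-1) - 14)*(-8) = (-1 - 14)*(-8) = -15*(-8) = 120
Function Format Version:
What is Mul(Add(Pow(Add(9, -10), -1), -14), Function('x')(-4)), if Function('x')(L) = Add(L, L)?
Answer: 120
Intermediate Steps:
Function('x')(L) = Mul(2, L)
Mul(Add(Pow(Add(9, -10), -1), -14), Function('x')(-4)) = Mul(Add(Pow(Add(9, -10), -1), -14), Mul(2, -4)) = Mul(Add(Pow(-1, -1), -14), -8) = Mul(Add(-1, -14), -8) = Mul(-15, -8) = 120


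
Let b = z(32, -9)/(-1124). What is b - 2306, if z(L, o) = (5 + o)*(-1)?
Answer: -647987/281 ≈ -2306.0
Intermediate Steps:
z(L, o) = -5 - o
b = -1/281 (b = (-5 - 1*(-9))/(-1124) = (-5 + 9)*(-1/1124) = 4*(-1/1124) = -1/281 ≈ -0.0035587)
b - 2306 = -1/281 - 2306 = -647987/281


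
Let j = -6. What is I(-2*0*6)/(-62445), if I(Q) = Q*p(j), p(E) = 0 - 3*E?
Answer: 0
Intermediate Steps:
p(E) = -3*E
I(Q) = 18*Q (I(Q) = Q*(-3*(-6)) = Q*18 = 18*Q)
I(-2*0*6)/(-62445) = (18*(-2*0*6))/(-62445) = (18*(0*6))*(-1/62445) = (18*0)*(-1/62445) = 0*(-1/62445) = 0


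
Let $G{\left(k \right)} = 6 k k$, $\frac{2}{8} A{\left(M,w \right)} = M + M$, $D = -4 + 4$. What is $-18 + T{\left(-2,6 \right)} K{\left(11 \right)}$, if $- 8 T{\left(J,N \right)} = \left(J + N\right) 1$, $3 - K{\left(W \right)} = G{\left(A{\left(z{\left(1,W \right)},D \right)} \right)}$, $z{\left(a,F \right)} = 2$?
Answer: $\frac{1497}{2} \approx 748.5$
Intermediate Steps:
$D = 0$
$A{\left(M,w \right)} = 8 M$ ($A{\left(M,w \right)} = 4 \left(M + M\right) = 4 \cdot 2 M = 8 M$)
$G{\left(k \right)} = 6 k^{2}$
$K{\left(W \right)} = -1533$ ($K{\left(W \right)} = 3 - 6 \left(8 \cdot 2\right)^{2} = 3 - 6 \cdot 16^{2} = 3 - 6 \cdot 256 = 3 - 1536 = -1533$)
$T{\left(J,N \right)} = - \frac{J}{8} - \frac{N}{8}$ ($T{\left(J,N \right)} = - \frac{\left(J + N\right) 1}{8} = - \frac{J + N}{8} = - \frac{J}{8} - \frac{N}{8}$)
$-18 + T{\left(-2,6 \right)} K{\left(11 \right)} = -18 + \left(\left(- \frac{1}{8}\right) \left(-2\right) - \frac{3}{4}\right) \left(-1533\right) = -18 + \left(\frac{1}{4} - \frac{3}{4}\right) \left(-1533\right) = -18 - - \frac{1533}{2} = -18 + \frac{1533}{2} = \frac{1497}{2}$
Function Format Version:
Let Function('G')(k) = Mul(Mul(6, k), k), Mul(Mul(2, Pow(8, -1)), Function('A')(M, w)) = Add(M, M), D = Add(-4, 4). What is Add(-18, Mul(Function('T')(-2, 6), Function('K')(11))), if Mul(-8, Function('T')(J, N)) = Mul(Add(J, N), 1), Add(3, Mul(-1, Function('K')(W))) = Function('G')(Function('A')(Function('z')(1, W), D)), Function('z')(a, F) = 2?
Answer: Rational(1497, 2) ≈ 748.50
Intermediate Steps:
D = 0
Function('A')(M, w) = Mul(8, M) (Function('A')(M, w) = Mul(4, Add(M, M)) = Mul(4, Mul(2, M)) = Mul(8, M))
Function('G')(k) = Mul(6, Pow(k, 2))
Function('K')(W) = -1533 (Function('K')(W) = Add(3, Mul(-1, Mul(6, Pow(Mul(8, 2), 2)))) = Add(3, Mul(-1, Mul(6, Pow(16, 2)))) = Add(3, Mul(-1, Mul(6, 256))) = Add(3, Mul(-1, 1536)) = Add(3, -1536) = -1533)
Function('T')(J, N) = Add(Mul(Rational(-1, 8), J), Mul(Rational(-1, 8), N)) (Function('T')(J, N) = Mul(Rational(-1, 8), Mul(Add(J, N), 1)) = Mul(Rational(-1, 8), Add(J, N)) = Add(Mul(Rational(-1, 8), J), Mul(Rational(-1, 8), N)))
Add(-18, Mul(Function('T')(-2, 6), Function('K')(11))) = Add(-18, Mul(Add(Mul(Rational(-1, 8), -2), Mul(Rational(-1, 8), 6)), -1533)) = Add(-18, Mul(Add(Rational(1, 4), Rational(-3, 4)), -1533)) = Add(-18, Mul(Rational(-1, 2), -1533)) = Add(-18, Rational(1533, 2)) = Rational(1497, 2)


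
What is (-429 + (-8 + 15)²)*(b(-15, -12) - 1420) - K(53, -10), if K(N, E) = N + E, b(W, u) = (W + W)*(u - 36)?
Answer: -7643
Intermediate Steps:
b(W, u) = 2*W*(-36 + u) (b(W, u) = (2*W)*(-36 + u) = 2*W*(-36 + u))
K(N, E) = E + N
(-429 + (-8 + 15)²)*(b(-15, -12) - 1420) - K(53, -10) = (-429 + (-8 + 15)²)*(2*(-15)*(-36 - 12) - 1420) - (-10 + 53) = (-429 + 7²)*(2*(-15)*(-48) - 1420) - 1*43 = (-429 + 49)*(1440 - 1420) - 43 = -380*20 - 43 = -7600 - 43 = -7643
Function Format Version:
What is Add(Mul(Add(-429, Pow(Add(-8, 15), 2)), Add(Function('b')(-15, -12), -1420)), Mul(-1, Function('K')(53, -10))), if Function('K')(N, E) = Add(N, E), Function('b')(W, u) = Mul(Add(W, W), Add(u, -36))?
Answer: -7643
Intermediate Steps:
Function('b')(W, u) = Mul(2, W, Add(-36, u)) (Function('b')(W, u) = Mul(Mul(2, W), Add(-36, u)) = Mul(2, W, Add(-36, u)))
Function('K')(N, E) = Add(E, N)
Add(Mul(Add(-429, Pow(Add(-8, 15), 2)), Add(Function('b')(-15, -12), -1420)), Mul(-1, Function('K')(53, -10))) = Add(Mul(Add(-429, Pow(Add(-8, 15), 2)), Add(Mul(2, -15, Add(-36, -12)), -1420)), Mul(-1, Add(-10, 53))) = Add(Mul(Add(-429, Pow(7, 2)), Add(Mul(2, -15, -48), -1420)), Mul(-1, 43)) = Add(Mul(Add(-429, 49), Add(1440, -1420)), -43) = Add(Mul(-380, 20), -43) = Add(-7600, -43) = -7643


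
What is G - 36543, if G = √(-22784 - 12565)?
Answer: -36543 + I*√35349 ≈ -36543.0 + 188.01*I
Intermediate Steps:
G = I*√35349 (G = √(-35349) = I*√35349 ≈ 188.01*I)
G - 36543 = I*√35349 - 36543 = -36543 + I*√35349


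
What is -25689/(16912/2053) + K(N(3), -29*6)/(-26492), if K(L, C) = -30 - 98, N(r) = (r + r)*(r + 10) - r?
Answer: -349293279907/112008176 ≈ -3118.5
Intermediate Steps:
N(r) = -r + 2*r*(10 + r) (N(r) = (2*r)*(10 + r) - r = 2*r*(10 + r) - r = -r + 2*r*(10 + r))
K(L, C) = -128
-25689/(16912/2053) + K(N(3), -29*6)/(-26492) = -25689/(16912/2053) - 128/(-26492) = -25689/(16912*(1/2053)) - 128*(-1/26492) = -25689/16912/2053 + 32/6623 = -25689*2053/16912 + 32/6623 = -52739517/16912 + 32/6623 = -349293279907/112008176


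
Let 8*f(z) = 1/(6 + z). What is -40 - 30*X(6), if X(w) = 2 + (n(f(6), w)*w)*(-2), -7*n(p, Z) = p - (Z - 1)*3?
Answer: 18785/28 ≈ 670.89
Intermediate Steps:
f(z) = 1/(8*(6 + z))
n(p, Z) = -3/7 - p/7 + 3*Z/7 (n(p, Z) = -(p - (Z - 1)*3)/7 = -(p - (-1 + Z)*3)/7 = -(p - (-3 + 3*Z))/7 = -(p + (3 - 3*Z))/7 = -(3 + p - 3*Z)/7 = -3/7 - p/7 + 3*Z/7)
X(w) = 2 - 2*w*(-289/672 + 3*w/7) (X(w) = 2 + ((-3/7 - 1/(56*(6 + 6)) + 3*w/7)*w)*(-2) = 2 + ((-3/7 - 1/(56*12) + 3*w/7)*w)*(-2) = 2 + ((-3/7 - 1/7*1/96 + 3*w/7)*w)*(-2) = 2 + ((-3/7 - 1/672 + 3*w/7)*w)*(-2) = 2 + ((-289/672 + 3*w/7)*w)*(-2) = 2 + (w*(-289/672 + 3*w/7))*(-2) = 2 - 2*w*(-289/672 + 3*w/7))
-40 - 30*X(6) = -40 - 30*(2 + (1/336)*6*(289 - 288*6)) = -40 - 30*(2 + (1/336)*6*(289 - 1728)) = -40 - 30*(2 + (1/336)*6*(-1439)) = -40 - 30*(2 - 1439/56) = -40 - 30*(-1327/56) = -40 + 19905/28 = 18785/28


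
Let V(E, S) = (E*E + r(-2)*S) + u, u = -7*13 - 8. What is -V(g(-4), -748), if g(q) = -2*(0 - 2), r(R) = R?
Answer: -1413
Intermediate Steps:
u = -99 (u = -91 - 8 = -99)
g(q) = 4 (g(q) = -2*(-2) = 4)
V(E, S) = -99 + E**2 - 2*S (V(E, S) = (E*E - 2*S) - 99 = (E**2 - 2*S) - 99 = -99 + E**2 - 2*S)
-V(g(-4), -748) = -(-99 + 4**2 - 2*(-748)) = -(-99 + 16 + 1496) = -1*1413 = -1413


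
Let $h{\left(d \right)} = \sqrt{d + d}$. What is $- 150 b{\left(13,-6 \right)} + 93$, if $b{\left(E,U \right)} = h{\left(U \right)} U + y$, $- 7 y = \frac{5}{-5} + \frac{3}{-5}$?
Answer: $\frac{411}{7} + 1800 i \sqrt{3} \approx 58.714 + 3117.7 i$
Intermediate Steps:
$y = \frac{8}{35}$ ($y = - \frac{\frac{5}{-5} + \frac{3}{-5}}{7} = - \frac{5 \left(- \frac{1}{5}\right) + 3 \left(- \frac{1}{5}\right)}{7} = - \frac{-1 - \frac{3}{5}}{7} = \left(- \frac{1}{7}\right) \left(- \frac{8}{5}\right) = \frac{8}{35} \approx 0.22857$)
$h{\left(d \right)} = \sqrt{2} \sqrt{d}$ ($h{\left(d \right)} = \sqrt{2 d} = \sqrt{2} \sqrt{d}$)
$b{\left(E,U \right)} = \frac{8}{35} + \sqrt{2} U^{\frac{3}{2}}$ ($b{\left(E,U \right)} = \sqrt{2} \sqrt{U} U + \frac{8}{35} = \sqrt{2} U^{\frac{3}{2}} + \frac{8}{35} = \frac{8}{35} + \sqrt{2} U^{\frac{3}{2}}$)
$- 150 b{\left(13,-6 \right)} + 93 = - 150 \left(\frac{8}{35} + \sqrt{2} \left(-6\right)^{\frac{3}{2}}\right) + 93 = - 150 \left(\frac{8}{35} + \sqrt{2} \left(- 6 i \sqrt{6}\right)\right) + 93 = - 150 \left(\frac{8}{35} - 12 i \sqrt{3}\right) + 93 = \left(- \frac{240}{7} + 1800 i \sqrt{3}\right) + 93 = \frac{411}{7} + 1800 i \sqrt{3}$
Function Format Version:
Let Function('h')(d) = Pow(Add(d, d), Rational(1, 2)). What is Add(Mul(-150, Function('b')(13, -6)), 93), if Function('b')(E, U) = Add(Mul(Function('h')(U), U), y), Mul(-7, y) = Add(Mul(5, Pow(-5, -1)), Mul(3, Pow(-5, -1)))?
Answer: Add(Rational(411, 7), Mul(1800, I, Pow(3, Rational(1, 2)))) ≈ Add(58.714, Mul(3117.7, I))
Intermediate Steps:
y = Rational(8, 35) (y = Mul(Rational(-1, 7), Add(Mul(5, Pow(-5, -1)), Mul(3, Pow(-5, -1)))) = Mul(Rational(-1, 7), Add(Mul(5, Rational(-1, 5)), Mul(3, Rational(-1, 5)))) = Mul(Rational(-1, 7), Add(-1, Rational(-3, 5))) = Mul(Rational(-1, 7), Rational(-8, 5)) = Rational(8, 35) ≈ 0.22857)
Function('h')(d) = Mul(Pow(2, Rational(1, 2)), Pow(d, Rational(1, 2))) (Function('h')(d) = Pow(Mul(2, d), Rational(1, 2)) = Mul(Pow(2, Rational(1, 2)), Pow(d, Rational(1, 2))))
Function('b')(E, U) = Add(Rational(8, 35), Mul(Pow(2, Rational(1, 2)), Pow(U, Rational(3, 2)))) (Function('b')(E, U) = Add(Mul(Mul(Pow(2, Rational(1, 2)), Pow(U, Rational(1, 2))), U), Rational(8, 35)) = Add(Mul(Pow(2, Rational(1, 2)), Pow(U, Rational(3, 2))), Rational(8, 35)) = Add(Rational(8, 35), Mul(Pow(2, Rational(1, 2)), Pow(U, Rational(3, 2)))))
Add(Mul(-150, Function('b')(13, -6)), 93) = Add(Mul(-150, Add(Rational(8, 35), Mul(Pow(2, Rational(1, 2)), Pow(-6, Rational(3, 2))))), 93) = Add(Mul(-150, Add(Rational(8, 35), Mul(Pow(2, Rational(1, 2)), Mul(-6, I, Pow(6, Rational(1, 2)))))), 93) = Add(Mul(-150, Add(Rational(8, 35), Mul(-12, I, Pow(3, Rational(1, 2))))), 93) = Add(Add(Rational(-240, 7), Mul(1800, I, Pow(3, Rational(1, 2)))), 93) = Add(Rational(411, 7), Mul(1800, I, Pow(3, Rational(1, 2))))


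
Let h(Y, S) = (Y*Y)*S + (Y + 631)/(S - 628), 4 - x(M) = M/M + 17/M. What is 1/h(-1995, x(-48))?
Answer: 479728/6404210188077 ≈ 7.4908e-8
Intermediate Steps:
x(M) = 3 - 17/M (x(M) = 4 - (M/M + 17/M) = 4 - (1 + 17/M) = 4 + (-1 - 17/M) = 3 - 17/M)
h(Y, S) = S*Y² + (631 + Y)/(-628 + S) (h(Y, S) = Y²*S + (631 + Y)/(-628 + S) = S*Y² + (631 + Y)/(-628 + S))
1/h(-1995, x(-48)) = 1/((631 - 1995 + (3 - 17/(-48))²*(-1995)² - 628*(3 - 17/(-48))*(-1995)²)/(-628 + (3 - 17/(-48)))) = 1/((631 - 1995 + (3 - 17*(-1/48))²*3980025 - 628*(3 - 17*(-1/48))*3980025)/(-628 + (3 - 17*(-1/48)))) = 1/((631 - 1995 + (3 + 17/48)²*3980025 - 628*(3 + 17/48)*3980025)/(-628 + (3 + 17/48))) = 1/((631 - 1995 + (161/48)²*3980025 - 628*161/48*3980025)/(-628 + 161/48)) = 1/((631 - 1995 + (25921/2304)*3980025 - 33534363975/4)/(-29983/48)) = 1/(-48*(631 - 1995 + 11462914225/256 - 33534363975/4)/29983) = 1/(-48/29983*(-2134736729359/256)) = 1/(6404210188077/479728) = 479728/6404210188077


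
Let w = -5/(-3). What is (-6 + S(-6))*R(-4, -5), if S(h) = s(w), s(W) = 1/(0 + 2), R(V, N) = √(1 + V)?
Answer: -11*I*√3/2 ≈ -9.5263*I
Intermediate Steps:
w = 5/3 (w = -5*(-⅓) = 5/3 ≈ 1.6667)
s(W) = ½ (s(W) = 1/2 = ½)
S(h) = ½
(-6 + S(-6))*R(-4, -5) = (-6 + ½)*√(1 - 4) = -11*I*√3/2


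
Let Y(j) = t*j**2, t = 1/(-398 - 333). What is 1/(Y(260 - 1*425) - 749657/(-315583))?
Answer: -230691173/8043747908 ≈ -0.028680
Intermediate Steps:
t = -1/731 (t = 1/(-731) = -1/731 ≈ -0.0013680)
Y(j) = -j**2/731
1/(Y(260 - 1*425) - 749657/(-315583)) = 1/(-(260 - 1*425)**2/731 - 749657/(-315583)) = 1/(-(260 - 425)**2/731 - 749657*(-1/315583)) = 1/(-1/731*(-165)**2 + 749657/315583) = 1/(-1/731*27225 + 749657/315583) = 1/(-27225/731 + 749657/315583) = 1/(-8043747908/230691173) = -230691173/8043747908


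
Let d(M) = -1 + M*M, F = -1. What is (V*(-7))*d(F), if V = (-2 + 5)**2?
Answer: 0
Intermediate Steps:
V = 9 (V = 3**2 = 9)
d(M) = -1 + M**2
(V*(-7))*d(F) = (9*(-7))*(-1 + (-1)**2) = -63*(-1 + 1) = -63*0 = 0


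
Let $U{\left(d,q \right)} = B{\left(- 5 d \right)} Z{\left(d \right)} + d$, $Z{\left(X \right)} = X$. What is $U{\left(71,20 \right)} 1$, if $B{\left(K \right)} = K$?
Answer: $-25134$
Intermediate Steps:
$U{\left(d,q \right)} = d - 5 d^{2}$ ($U{\left(d,q \right)} = - 5 d d + d = - 5 d^{2} + d = d - 5 d^{2}$)
$U{\left(71,20 \right)} 1 = 71 \left(1 - 355\right) 1 = 71 \left(-354\right) 1 = \left(-25134\right) 1 = -25134$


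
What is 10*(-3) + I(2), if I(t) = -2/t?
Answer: -31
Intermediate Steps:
10*(-3) + I(2) = 10*(-3) - 2/2 = -30 - 2*1/2 = -30 - 1 = -31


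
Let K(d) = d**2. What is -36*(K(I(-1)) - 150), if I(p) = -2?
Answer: 5256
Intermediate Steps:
-36*(K(I(-1)) - 150) = -36*((-2)**2 - 150) = -36*(4 - 150) = -36*(-146) = 5256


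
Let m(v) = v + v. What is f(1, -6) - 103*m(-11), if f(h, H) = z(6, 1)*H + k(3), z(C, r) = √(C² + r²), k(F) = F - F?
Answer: 2266 - 6*√37 ≈ 2229.5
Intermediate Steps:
m(v) = 2*v
k(F) = 0
f(h, H) = H*√37 (f(h, H) = √(6² + 1²)*H + 0 = √(36 + 1)*H + 0 = √37*H + 0 = H*√37 + 0 = H*√37)
f(1, -6) - 103*m(-11) = -6*√37 - 206*(-11) = -6*√37 - 103*(-22) = -6*√37 + 2266 = 2266 - 6*√37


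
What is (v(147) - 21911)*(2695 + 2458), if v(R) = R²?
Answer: -1556206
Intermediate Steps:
(v(147) - 21911)*(2695 + 2458) = (147² - 21911)*(2695 + 2458) = (21609 - 21911)*5153 = -302*5153 = -1556206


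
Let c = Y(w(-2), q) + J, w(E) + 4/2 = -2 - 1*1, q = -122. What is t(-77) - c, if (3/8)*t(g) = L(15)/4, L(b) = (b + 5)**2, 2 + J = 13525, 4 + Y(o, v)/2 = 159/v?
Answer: -2423968/183 ≈ -13246.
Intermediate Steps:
w(E) = -5 (w(E) = -2 + (-2 - 1*1) = -2 + (-2 - 1) = -2 - 3 = -5)
Y(o, v) = -8 + 318/v (Y(o, v) = -8 + 2*(159/v) = -8 + 318/v)
J = 13523 (J = -2 + 13525 = 13523)
L(b) = (5 + b)**2
c = 824256/61 (c = (-8 + 318/(-122)) + 13523 = (-8 + 318*(-1/122)) + 13523 = (-8 - 159/61) + 13523 = -647/61 + 13523 = 824256/61 ≈ 13512.)
t(g) = 800/3 (t(g) = 8*((5 + 15)**2/4)/3 = 8*(20**2*(1/4))/3 = 8*(400*(1/4))/3 = (8/3)*100 = 800/3)
t(-77) - c = 800/3 - 1*824256/61 = 800/3 - 824256/61 = -2423968/183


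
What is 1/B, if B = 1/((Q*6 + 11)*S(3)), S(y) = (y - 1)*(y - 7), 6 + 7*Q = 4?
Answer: -520/7 ≈ -74.286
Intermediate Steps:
Q = -2/7 (Q = -6/7 + (⅐)*4 = -6/7 + 4/7 = -2/7 ≈ -0.28571)
S(y) = (-1 + y)*(-7 + y)
B = -7/520 (B = 1/((-2/7*6 + 11)*(7 + 3² - 8*3)) = 1/((-12/7 + 11)*(7 + 9 - 24)) = 1/((65/7)*(-8)) = 1/(-520/7) = -7/520 ≈ -0.013462)
1/B = 1/(-7/520) = -520/7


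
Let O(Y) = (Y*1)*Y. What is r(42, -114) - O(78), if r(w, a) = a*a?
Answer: 6912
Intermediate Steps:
r(w, a) = a²
O(Y) = Y² (O(Y) = Y*Y = Y²)
r(42, -114) - O(78) = (-114)² - 1*78² = 12996 - 1*6084 = 12996 - 6084 = 6912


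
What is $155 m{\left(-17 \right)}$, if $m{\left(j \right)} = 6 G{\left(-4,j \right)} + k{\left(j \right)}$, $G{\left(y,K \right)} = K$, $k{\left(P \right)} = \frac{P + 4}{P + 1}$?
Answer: $- \frac{250945}{16} \approx -15684.0$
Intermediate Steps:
$k{\left(P \right)} = \frac{4 + P}{1 + P}$
$m{\left(j \right)} = 6 j + \frac{4 + j}{1 + j}$
$155 m{\left(-17 \right)} = 155 \frac{4 - 17 + 6 \left(-17\right) \left(1 - 17\right)}{1 - 17} = 155 \frac{4 - 17 + 6 \left(-17\right) \left(-16\right)}{-16} = 155 \left(- \frac{4 - 17 + 1632}{16}\right) = 155 \left(\left(- \frac{1}{16}\right) 1619\right) = 155 \left(- \frac{1619}{16}\right) = - \frac{250945}{16}$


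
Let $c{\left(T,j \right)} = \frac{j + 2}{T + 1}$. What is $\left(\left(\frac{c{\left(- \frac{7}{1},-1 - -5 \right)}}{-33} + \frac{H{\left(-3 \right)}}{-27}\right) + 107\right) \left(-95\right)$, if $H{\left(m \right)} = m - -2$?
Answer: $- \frac{3020905}{297} \approx -10171.0$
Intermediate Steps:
$H{\left(m \right)} = 2 + m$ ($H{\left(m \right)} = m + 2 = 2 + m$)
$c{\left(T,j \right)} = \frac{2 + j}{1 + T}$
$\left(\left(\frac{c{\left(- \frac{7}{1},-1 - -5 \right)}}{-33} + \frac{H{\left(-3 \right)}}{-27}\right) + 107\right) \left(-95\right) = \left(\left(\frac{\frac{1}{1 - \frac{7}{1}} \left(2 - -4\right)}{-33} + \frac{2 - 3}{-27}\right) + 107\right) \left(-95\right) = \left(\left(\frac{2 + \left(-1 + 5\right)}{1 - 7} \left(- \frac{1}{33}\right) - - \frac{1}{27}\right) + 107\right) \left(-95\right) = \left(\left(\frac{2 + 4}{1 - 7} \left(- \frac{1}{33}\right) + \frac{1}{27}\right) + 107\right) \left(-95\right) = \left(\left(\frac{1}{-6} \cdot 6 \left(- \frac{1}{33}\right) + \frac{1}{27}\right) + 107\right) \left(-95\right) = \left(\left(\left(- \frac{1}{6}\right) 6 \left(- \frac{1}{33}\right) + \frac{1}{27}\right) + 107\right) \left(-95\right) = \left(\left(\left(-1\right) \left(- \frac{1}{33}\right) + \frac{1}{27}\right) + 107\right) \left(-95\right) = \left(\left(\frac{1}{33} + \frac{1}{27}\right) + 107\right) \left(-95\right) = \left(\frac{20}{297} + 107\right) \left(-95\right) = \frac{31799}{297} \left(-95\right) = - \frac{3020905}{297}$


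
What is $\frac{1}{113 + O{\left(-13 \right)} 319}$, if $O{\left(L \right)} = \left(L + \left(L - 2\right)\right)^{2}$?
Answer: $\frac{1}{250209} \approx 3.9967 \cdot 10^{-6}$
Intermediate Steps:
$O{\left(L \right)} = \left(-2 + 2 L\right)^{2}$ ($O{\left(L \right)} = \left(L + \left(-2 + L\right)\right)^{2} = \left(-2 + 2 L\right)^{2}$)
$\frac{1}{113 + O{\left(-13 \right)} 319} = \frac{1}{113 + 4 \left(-1 - 13\right)^{2} \cdot 319} = \frac{1}{113 + 4 \left(-14\right)^{2} \cdot 319} = \frac{1}{113 + 4 \cdot 196 \cdot 319} = \frac{1}{113 + 784 \cdot 319} = \frac{1}{113 + 250096} = \frac{1}{250209}$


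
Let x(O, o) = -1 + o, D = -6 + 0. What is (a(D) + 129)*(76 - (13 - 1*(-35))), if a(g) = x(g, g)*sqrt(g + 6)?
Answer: 3612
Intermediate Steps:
D = -6
a(g) = sqrt(6 + g)*(-1 + g) (a(g) = (-1 + g)*sqrt(g + 6) = (-1 + g)*sqrt(6 + g) = sqrt(6 + g)*(-1 + g))
(a(D) + 129)*(76 - (13 - 1*(-35))) = (sqrt(6 - 6)*(-1 - 6) + 129)*(76 - (13 - 1*(-35))) = (sqrt(0)*(-7) + 129)*(76 - (13 + 35)) = (0*(-7) + 129)*(76 - 1*48) = (0 + 129)*(76 - 48) = 129*28 = 3612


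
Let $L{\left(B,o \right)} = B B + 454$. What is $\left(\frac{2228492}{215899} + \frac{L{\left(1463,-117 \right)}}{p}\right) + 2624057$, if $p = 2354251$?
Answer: $\frac{1333762546382929362}{508280436649} \approx 2.6241 \cdot 10^{6}$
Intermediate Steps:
$L{\left(B,o \right)} = 454 + B^{2}$ ($L{\left(B,o \right)} = B^{2} + 454 = 454 + B^{2}$)
$\left(\frac{2228492}{215899} + \frac{L{\left(1463,-117 \right)}}{p}\right) + 2624057 = \left(\frac{2228492}{215899} + \frac{454 + 1463^{2}}{2354251}\right) + 2624057 = \left(2228492 \cdot \frac{1}{215899} + \left(454 + 2140369\right) \frac{1}{2354251}\right) + 2624057 = \left(\frac{2228492}{215899} + 2140823 \cdot \frac{1}{2354251}\right) + 2624057 = \left(\frac{2228492}{215899} + \frac{2140823}{2354251}\right) + 2624057 = \frac{5708631064369}{508280436649} + 2624057 = \frac{1333762546382929362}{508280436649}$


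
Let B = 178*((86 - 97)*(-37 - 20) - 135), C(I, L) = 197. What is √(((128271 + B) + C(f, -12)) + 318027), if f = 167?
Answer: √534071 ≈ 730.80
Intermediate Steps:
B = 87576 (B = 178*(-11*(-57) - 135) = 178*(627 - 135) = 178*492 = 87576)
√(((128271 + B) + C(f, -12)) + 318027) = √(((128271 + 87576) + 197) + 318027) = √((215847 + 197) + 318027) = √(216044 + 318027) = √534071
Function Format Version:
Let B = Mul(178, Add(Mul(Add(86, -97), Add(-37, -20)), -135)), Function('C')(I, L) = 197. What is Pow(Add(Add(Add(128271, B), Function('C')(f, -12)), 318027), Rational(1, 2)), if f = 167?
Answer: Pow(534071, Rational(1, 2)) ≈ 730.80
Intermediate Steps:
B = 87576 (B = Mul(178, Add(Mul(-11, -57), -135)) = Mul(178, Add(627, -135)) = Mul(178, 492) = 87576)
Pow(Add(Add(Add(128271, B), Function('C')(f, -12)), 318027), Rational(1, 2)) = Pow(Add(Add(Add(128271, 87576), 197), 318027), Rational(1, 2)) = Pow(Add(Add(215847, 197), 318027), Rational(1, 2)) = Pow(Add(216044, 318027), Rational(1, 2)) = Pow(534071, Rational(1, 2))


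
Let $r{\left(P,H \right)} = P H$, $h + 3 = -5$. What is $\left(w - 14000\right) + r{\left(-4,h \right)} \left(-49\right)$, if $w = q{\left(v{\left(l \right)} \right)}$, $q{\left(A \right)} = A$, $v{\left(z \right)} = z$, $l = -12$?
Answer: $-15580$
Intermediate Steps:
$h = -8$ ($h = -3 - 5 = -8$)
$r{\left(P,H \right)} = H P$
$w = -12$
$\left(w - 14000\right) + r{\left(-4,h \right)} \left(-49\right) = \left(-12 - 14000\right) + \left(-8\right) \left(-4\right) \left(-49\right) = -14012 + 32 \left(-49\right) = -14012 - 1568 = -15580$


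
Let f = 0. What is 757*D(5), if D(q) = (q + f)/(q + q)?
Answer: 757/2 ≈ 378.50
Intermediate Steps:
D(q) = ½ (D(q) = (q + 0)/(q + q) = q/((2*q)) = q*(1/(2*q)) = ½)
757*D(5) = 757*(½) = 757/2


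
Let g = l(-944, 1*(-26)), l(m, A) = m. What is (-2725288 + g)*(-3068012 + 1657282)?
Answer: 3845977269360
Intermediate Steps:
g = -944
(-2725288 + g)*(-3068012 + 1657282) = (-2725288 - 944)*(-3068012 + 1657282) = -2726232*(-1410730) = 3845977269360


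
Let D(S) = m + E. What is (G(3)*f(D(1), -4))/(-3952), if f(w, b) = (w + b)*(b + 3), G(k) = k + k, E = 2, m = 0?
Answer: -3/988 ≈ -0.0030364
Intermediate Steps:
G(k) = 2*k
D(S) = 2 (D(S) = 0 + 2 = 2)
f(w, b) = (3 + b)*(b + w) (f(w, b) = (b + w)*(3 + b) = (3 + b)*(b + w))
(G(3)*f(D(1), -4))/(-3952) = ((2*3)*((-4)² + 3*(-4) + 3*2 - 4*2))/(-3952) = (6*(16 - 12 + 6 - 8))*(-1/3952) = (6*2)*(-1/3952) = 12*(-1/3952) = -3/988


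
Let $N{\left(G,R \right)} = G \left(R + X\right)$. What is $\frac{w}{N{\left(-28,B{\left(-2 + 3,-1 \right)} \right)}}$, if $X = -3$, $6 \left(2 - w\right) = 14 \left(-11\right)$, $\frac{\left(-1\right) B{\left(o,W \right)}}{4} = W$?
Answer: $- \frac{83}{84} \approx -0.9881$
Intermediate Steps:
$B{\left(o,W \right)} = - 4 W$
$w = \frac{83}{3}$ ($w = 2 - \frac{14 \left(-11\right)}{6} = 2 - - \frac{77}{3} = 2 + \frac{77}{3} = \frac{83}{3} \approx 27.667$)
$N{\left(G,R \right)} = G \left(-3 + R\right)$ ($N{\left(G,R \right)} = G \left(R - 3\right) = G \left(-3 + R\right)$)
$\frac{w}{N{\left(-28,B{\left(-2 + 3,-1 \right)} \right)}} = \frac{83}{3 \left(- 28 \left(-3 - -4\right)\right)} = \frac{83}{3 \left(- 28 \left(-3 + 4\right)\right)} = \frac{83}{3 \left(\left(-28\right) 1\right)} = \frac{83}{3 \left(-28\right)} = \frac{83}{3} \left(- \frac{1}{28}\right) = - \frac{83}{84}$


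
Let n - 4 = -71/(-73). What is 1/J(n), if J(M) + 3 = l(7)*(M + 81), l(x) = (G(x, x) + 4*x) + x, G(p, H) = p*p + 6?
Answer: 73/564621 ≈ 0.00012929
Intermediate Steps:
G(p, H) = 6 + p² (G(p, H) = p² + 6 = 6 + p²)
l(x) = 6 + x² + 5*x (l(x) = ((6 + x²) + 4*x) + x = (6 + x² + 4*x) + x = 6 + x² + 5*x)
n = 363/73 (n = 4 - 71/(-73) = 4 - 71*(-1/73) = 4 + 71/73 = 363/73 ≈ 4.9726)
J(M) = 7287 + 90*M (J(M) = -3 + (6 + 7² + 5*7)*(M + 81) = -3 + (6 + 49 + 35)*(81 + M) = -3 + 90*(81 + M) = -3 + (7290 + 90*M) = 7287 + 90*M)
1/J(n) = 1/(7287 + 90*(363/73)) = 1/(7287 + 32670/73) = 1/(564621/73) = 73/564621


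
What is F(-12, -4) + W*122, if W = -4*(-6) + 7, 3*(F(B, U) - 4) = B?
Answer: 3782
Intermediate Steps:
F(B, U) = 4 + B/3
W = 31 (W = 24 + 7 = 31)
F(-12, -4) + W*122 = (4 + (⅓)*(-12)) + 31*122 = (4 - 4) + 3782 = 0 + 3782 = 3782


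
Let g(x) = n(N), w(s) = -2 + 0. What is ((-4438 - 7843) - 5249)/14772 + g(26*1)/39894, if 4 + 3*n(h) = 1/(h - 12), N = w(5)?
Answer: -815922179/687533196 ≈ -1.1867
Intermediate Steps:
w(s) = -2
N = -2
n(h) = -4/3 + 1/(3*(-12 + h)) (n(h) = -4/3 + 1/(3*(h - 12)) = -4/3 + 1/(3*(-12 + h)))
g(x) = -19/14 (g(x) = (49 - 4*(-2))/(3*(-12 - 2)) = (1/3)*(49 + 8)/(-14) = (1/3)*(-1/14)*57 = -19/14)
((-4438 - 7843) - 5249)/14772 + g(26*1)/39894 = ((-4438 - 7843) - 5249)/14772 - 19/14/39894 = (-12281 - 5249)*(1/14772) - 19/14*1/39894 = -17530*1/14772 - 19/558516 = -8765/7386 - 19/558516 = -815922179/687533196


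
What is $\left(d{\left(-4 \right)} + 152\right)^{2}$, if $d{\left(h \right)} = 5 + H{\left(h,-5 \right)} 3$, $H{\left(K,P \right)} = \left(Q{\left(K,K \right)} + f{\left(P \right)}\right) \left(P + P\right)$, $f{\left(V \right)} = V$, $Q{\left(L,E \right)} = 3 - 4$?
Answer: $113569$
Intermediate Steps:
$Q{\left(L,E \right)} = -1$
$H{\left(K,P \right)} = 2 P \left(-1 + P\right)$ ($H{\left(K,P \right)} = \left(-1 + P\right) \left(P + P\right) = \left(-1 + P\right) 2 P = 2 P \left(-1 + P\right)$)
$d{\left(h \right)} = 185$ ($d{\left(h \right)} = 5 + 2 \left(-5\right) \left(-1 - 5\right) 3 = 5 + 2 \left(-5\right) \left(-6\right) 3 = 5 + 60 \cdot 3 = 5 + 180 = 185$)
$\left(d{\left(-4 \right)} + 152\right)^{2} = \left(185 + 152\right)^{2} = 337^{2} = 113569$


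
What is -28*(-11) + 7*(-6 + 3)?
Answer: 287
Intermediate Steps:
-28*(-11) + 7*(-6 + 3) = 308 + 7*(-3) = 308 - 21 = 287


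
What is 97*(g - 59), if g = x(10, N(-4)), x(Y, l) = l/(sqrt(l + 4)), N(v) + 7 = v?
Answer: -5723 + 1067*I*sqrt(7)/7 ≈ -5723.0 + 403.29*I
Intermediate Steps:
N(v) = -7 + v
x(Y, l) = l/sqrt(4 + l) (x(Y, l) = l/(sqrt(4 + l)) = l/sqrt(4 + l))
g = 11*I*sqrt(7)/7 (g = (-7 - 4)/sqrt(4 + (-7 - 4)) = -11/sqrt(4 - 11) = -(-11)*I*sqrt(7)/7 = 11*I*sqrt(7)/7 ≈ 4.1576*I)
97*(g - 59) = 97*(11*I*sqrt(7)/7 - 59) = 97*(-59 + 11*I*sqrt(7)/7) = -5723 + 1067*I*sqrt(7)/7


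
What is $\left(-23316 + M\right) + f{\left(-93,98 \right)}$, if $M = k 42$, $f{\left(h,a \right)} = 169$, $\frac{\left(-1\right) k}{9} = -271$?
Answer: $79291$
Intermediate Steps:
$k = 2439$ ($k = \left(-9\right) \left(-271\right) = 2439$)
$M = 102438$ ($M = 2439 \cdot 42 = 102438$)
$\left(-23316 + M\right) + f{\left(-93,98 \right)} = \left(-23316 + 102438\right) + 169 = 79122 + 169 = 79291$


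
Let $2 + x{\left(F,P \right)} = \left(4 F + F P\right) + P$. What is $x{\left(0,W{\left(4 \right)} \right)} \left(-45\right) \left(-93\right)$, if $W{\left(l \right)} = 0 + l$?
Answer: $8370$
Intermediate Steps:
$W{\left(l \right)} = l$
$x{\left(F,P \right)} = -2 + P + 4 F + F P$ ($x{\left(F,P \right)} = -2 + \left(\left(4 F + F P\right) + P\right) = -2 + \left(P + 4 F + F P\right) = -2 + P + 4 F + F P$)
$x{\left(0,W{\left(4 \right)} \right)} \left(-45\right) \left(-93\right) = \left(-2 + 4 + 4 \cdot 0 + 0 \cdot 4\right) \left(-45\right) \left(-93\right) = \left(-2 + 4 + 0 + 0\right) \left(-45\right) \left(-93\right) = 2 \left(-45\right) \left(-93\right) = \left(-90\right) \left(-93\right) = 8370$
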